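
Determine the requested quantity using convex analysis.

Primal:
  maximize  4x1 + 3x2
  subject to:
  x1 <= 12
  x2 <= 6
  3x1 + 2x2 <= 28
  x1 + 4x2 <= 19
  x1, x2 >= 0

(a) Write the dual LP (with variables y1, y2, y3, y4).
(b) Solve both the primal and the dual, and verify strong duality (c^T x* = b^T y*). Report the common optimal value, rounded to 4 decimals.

The standard primal-dual pair for 'max c^T x s.t. A x <= b, x >= 0' is:
  Dual:  min b^T y  s.t.  A^T y >= c,  y >= 0.

So the dual LP is:
  minimize  12y1 + 6y2 + 28y3 + 19y4
  subject to:
    y1 + 3y3 + y4 >= 4
    y2 + 2y3 + 4y4 >= 3
    y1, y2, y3, y4 >= 0

Solving the primal: x* = (7.4, 2.9).
  primal value c^T x* = 38.3.
Solving the dual: y* = (0, 0, 1.3, 0.1).
  dual value b^T y* = 38.3.
Strong duality: c^T x* = b^T y*. Confirmed.

38.3


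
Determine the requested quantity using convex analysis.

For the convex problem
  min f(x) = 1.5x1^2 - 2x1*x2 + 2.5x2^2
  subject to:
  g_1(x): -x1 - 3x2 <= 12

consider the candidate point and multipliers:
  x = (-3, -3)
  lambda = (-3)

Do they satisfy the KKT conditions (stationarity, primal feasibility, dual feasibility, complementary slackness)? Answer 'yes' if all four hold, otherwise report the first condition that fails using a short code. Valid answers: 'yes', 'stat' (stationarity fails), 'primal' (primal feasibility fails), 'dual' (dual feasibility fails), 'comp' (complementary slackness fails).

Gradient of f: grad f(x) = Q x + c = (-3, -9)
Constraint values g_i(x) = a_i^T x - b_i:
  g_1((-3, -3)) = 0
Stationarity residual: grad f(x) + sum_i lambda_i a_i = (0, 0)
  -> stationarity OK
Primal feasibility (all g_i <= 0): OK
Dual feasibility (all lambda_i >= 0): FAILS
Complementary slackness (lambda_i * g_i(x) = 0 for all i): OK

Verdict: the first failing condition is dual_feasibility -> dual.

dual


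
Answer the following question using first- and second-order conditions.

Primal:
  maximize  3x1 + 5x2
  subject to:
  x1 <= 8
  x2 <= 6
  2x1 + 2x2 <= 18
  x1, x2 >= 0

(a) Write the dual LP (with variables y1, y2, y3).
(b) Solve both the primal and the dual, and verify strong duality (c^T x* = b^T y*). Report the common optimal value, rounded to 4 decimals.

The standard primal-dual pair for 'max c^T x s.t. A x <= b, x >= 0' is:
  Dual:  min b^T y  s.t.  A^T y >= c,  y >= 0.

So the dual LP is:
  minimize  8y1 + 6y2 + 18y3
  subject to:
    y1 + 2y3 >= 3
    y2 + 2y3 >= 5
    y1, y2, y3 >= 0

Solving the primal: x* = (3, 6).
  primal value c^T x* = 39.
Solving the dual: y* = (0, 2, 1.5).
  dual value b^T y* = 39.
Strong duality: c^T x* = b^T y*. Confirmed.

39


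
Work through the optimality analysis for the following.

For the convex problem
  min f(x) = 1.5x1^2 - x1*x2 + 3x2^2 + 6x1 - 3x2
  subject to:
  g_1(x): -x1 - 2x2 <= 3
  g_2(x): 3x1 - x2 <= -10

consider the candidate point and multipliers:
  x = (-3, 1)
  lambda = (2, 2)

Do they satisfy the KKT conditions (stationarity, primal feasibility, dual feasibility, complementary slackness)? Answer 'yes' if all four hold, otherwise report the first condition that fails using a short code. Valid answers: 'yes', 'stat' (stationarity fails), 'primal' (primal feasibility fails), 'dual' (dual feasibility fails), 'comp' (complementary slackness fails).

Gradient of f: grad f(x) = Q x + c = (-4, 6)
Constraint values g_i(x) = a_i^T x - b_i:
  g_1((-3, 1)) = -2
  g_2((-3, 1)) = 0
Stationarity residual: grad f(x) + sum_i lambda_i a_i = (0, 0)
  -> stationarity OK
Primal feasibility (all g_i <= 0): OK
Dual feasibility (all lambda_i >= 0): OK
Complementary slackness (lambda_i * g_i(x) = 0 for all i): FAILS

Verdict: the first failing condition is complementary_slackness -> comp.

comp


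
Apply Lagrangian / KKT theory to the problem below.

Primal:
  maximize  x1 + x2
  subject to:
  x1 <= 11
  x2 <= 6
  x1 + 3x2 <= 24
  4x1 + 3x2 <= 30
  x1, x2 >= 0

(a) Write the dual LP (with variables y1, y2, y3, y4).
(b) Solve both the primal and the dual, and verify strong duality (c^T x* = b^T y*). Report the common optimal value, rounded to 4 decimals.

The standard primal-dual pair for 'max c^T x s.t. A x <= b, x >= 0' is:
  Dual:  min b^T y  s.t.  A^T y >= c,  y >= 0.

So the dual LP is:
  minimize  11y1 + 6y2 + 24y3 + 30y4
  subject to:
    y1 + y3 + 4y4 >= 1
    y2 + 3y3 + 3y4 >= 1
    y1, y2, y3, y4 >= 0

Solving the primal: x* = (3, 6).
  primal value c^T x* = 9.
Solving the dual: y* = (0, 0.25, 0, 0.25).
  dual value b^T y* = 9.
Strong duality: c^T x* = b^T y*. Confirmed.

9


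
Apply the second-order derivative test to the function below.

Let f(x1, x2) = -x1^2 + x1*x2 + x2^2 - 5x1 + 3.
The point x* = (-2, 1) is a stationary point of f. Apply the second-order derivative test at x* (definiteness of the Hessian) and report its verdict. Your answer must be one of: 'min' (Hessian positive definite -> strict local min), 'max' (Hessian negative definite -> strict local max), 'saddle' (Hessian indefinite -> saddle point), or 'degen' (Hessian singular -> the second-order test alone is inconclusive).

Compute the Hessian H = grad^2 f:
  H = [[-2, 1], [1, 2]]
Verify stationarity: grad f(x*) = H x* + g = (0, 0).
Eigenvalues of H: -2.2361, 2.2361.
Eigenvalues have mixed signs, so H is indefinite -> x* is a saddle point.

saddle


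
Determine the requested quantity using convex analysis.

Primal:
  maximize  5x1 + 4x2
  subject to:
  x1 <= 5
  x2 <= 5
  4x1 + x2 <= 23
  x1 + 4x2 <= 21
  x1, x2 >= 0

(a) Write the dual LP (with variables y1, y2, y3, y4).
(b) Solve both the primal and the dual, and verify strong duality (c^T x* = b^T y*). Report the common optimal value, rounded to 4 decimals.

The standard primal-dual pair for 'max c^T x s.t. A x <= b, x >= 0' is:
  Dual:  min b^T y  s.t.  A^T y >= c,  y >= 0.

So the dual LP is:
  minimize  5y1 + 5y2 + 23y3 + 21y4
  subject to:
    y1 + 4y3 + y4 >= 5
    y2 + y3 + 4y4 >= 4
    y1, y2, y3, y4 >= 0

Solving the primal: x* = (4.7333, 4.0667).
  primal value c^T x* = 39.9333.
Solving the dual: y* = (0, 0, 1.0667, 0.7333).
  dual value b^T y* = 39.9333.
Strong duality: c^T x* = b^T y*. Confirmed.

39.9333


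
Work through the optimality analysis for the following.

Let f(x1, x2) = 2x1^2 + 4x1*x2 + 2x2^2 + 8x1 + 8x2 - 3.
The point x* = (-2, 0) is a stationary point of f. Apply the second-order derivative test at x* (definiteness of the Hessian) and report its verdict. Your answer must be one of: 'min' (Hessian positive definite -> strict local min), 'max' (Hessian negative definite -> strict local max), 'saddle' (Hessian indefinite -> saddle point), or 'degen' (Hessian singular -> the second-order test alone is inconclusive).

Compute the Hessian H = grad^2 f:
  H = [[4, 4], [4, 4]]
Verify stationarity: grad f(x*) = H x* + g = (0, 0).
Eigenvalues of H: 0, 8.
H has a zero eigenvalue (singular; positive semidefinite but not definite), so H is neither positive definite, negative definite, nor indefinite. The second-order test alone is inconclusive -> degen.
(Indeed, f is constant along the null direction of H through x*, so x* is not a strict local extremum.)

degen


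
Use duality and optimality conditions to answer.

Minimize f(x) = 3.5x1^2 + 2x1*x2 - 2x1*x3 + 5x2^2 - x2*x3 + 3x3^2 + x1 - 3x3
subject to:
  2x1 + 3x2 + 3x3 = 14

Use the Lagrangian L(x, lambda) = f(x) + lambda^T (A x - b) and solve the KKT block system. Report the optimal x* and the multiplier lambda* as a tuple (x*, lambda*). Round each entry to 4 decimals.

Form the Lagrangian:
  L(x, lambda) = (1/2) x^T Q x + c^T x + lambda^T (A x - b)
Stationarity (grad_x L = 0): Q x + c + A^T lambda = 0.
Primal feasibility: A x = b.

This gives the KKT block system:
  [ Q   A^T ] [ x     ]   [-c ]
  [ A    0  ] [ lambda ] = [ b ]

Solving the linear system:
  x*      = (1.3132, 1.0159, 2.7753)
  lambda* = (-3.3366)
  f(x*)   = 19.8498

x* = (1.3132, 1.0159, 2.7753), lambda* = (-3.3366)


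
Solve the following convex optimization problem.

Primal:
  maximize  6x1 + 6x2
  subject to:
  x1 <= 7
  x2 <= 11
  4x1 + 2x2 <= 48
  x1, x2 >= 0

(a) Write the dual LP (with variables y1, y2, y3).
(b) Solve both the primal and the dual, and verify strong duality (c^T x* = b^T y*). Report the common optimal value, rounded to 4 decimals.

The standard primal-dual pair for 'max c^T x s.t. A x <= b, x >= 0' is:
  Dual:  min b^T y  s.t.  A^T y >= c,  y >= 0.

So the dual LP is:
  minimize  7y1 + 11y2 + 48y3
  subject to:
    y1 + 4y3 >= 6
    y2 + 2y3 >= 6
    y1, y2, y3 >= 0

Solving the primal: x* = (6.5, 11).
  primal value c^T x* = 105.
Solving the dual: y* = (0, 3, 1.5).
  dual value b^T y* = 105.
Strong duality: c^T x* = b^T y*. Confirmed.

105


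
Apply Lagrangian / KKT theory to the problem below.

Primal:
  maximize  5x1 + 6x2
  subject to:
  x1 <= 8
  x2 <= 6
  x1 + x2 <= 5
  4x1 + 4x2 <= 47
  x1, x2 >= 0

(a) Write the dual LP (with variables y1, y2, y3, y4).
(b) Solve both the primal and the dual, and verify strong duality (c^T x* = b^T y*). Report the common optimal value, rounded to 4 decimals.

The standard primal-dual pair for 'max c^T x s.t. A x <= b, x >= 0' is:
  Dual:  min b^T y  s.t.  A^T y >= c,  y >= 0.

So the dual LP is:
  minimize  8y1 + 6y2 + 5y3 + 47y4
  subject to:
    y1 + y3 + 4y4 >= 5
    y2 + y3 + 4y4 >= 6
    y1, y2, y3, y4 >= 0

Solving the primal: x* = (0, 5).
  primal value c^T x* = 30.
Solving the dual: y* = (0, 0, 6, 0).
  dual value b^T y* = 30.
Strong duality: c^T x* = b^T y*. Confirmed.

30


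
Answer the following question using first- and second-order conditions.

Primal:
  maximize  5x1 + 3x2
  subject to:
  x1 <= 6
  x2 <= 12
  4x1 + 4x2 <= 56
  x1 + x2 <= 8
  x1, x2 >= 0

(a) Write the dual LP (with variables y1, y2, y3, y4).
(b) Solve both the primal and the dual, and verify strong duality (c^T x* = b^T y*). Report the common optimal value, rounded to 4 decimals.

The standard primal-dual pair for 'max c^T x s.t. A x <= b, x >= 0' is:
  Dual:  min b^T y  s.t.  A^T y >= c,  y >= 0.

So the dual LP is:
  minimize  6y1 + 12y2 + 56y3 + 8y4
  subject to:
    y1 + 4y3 + y4 >= 5
    y2 + 4y3 + y4 >= 3
    y1, y2, y3, y4 >= 0

Solving the primal: x* = (6, 2).
  primal value c^T x* = 36.
Solving the dual: y* = (2, 0, 0, 3).
  dual value b^T y* = 36.
Strong duality: c^T x* = b^T y*. Confirmed.

36


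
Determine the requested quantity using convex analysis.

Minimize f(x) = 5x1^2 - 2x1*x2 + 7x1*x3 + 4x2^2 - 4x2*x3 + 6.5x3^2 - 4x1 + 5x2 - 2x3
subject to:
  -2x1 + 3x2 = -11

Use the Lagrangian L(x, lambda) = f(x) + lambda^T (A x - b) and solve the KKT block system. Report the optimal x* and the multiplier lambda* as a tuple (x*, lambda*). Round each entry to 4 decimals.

Form the Lagrangian:
  L(x, lambda) = (1/2) x^T Q x + c^T x + lambda^T (A x - b)
Stationarity (grad_x L = 0): Q x + c + A^T lambda = 0.
Primal feasibility: A x = b.

This gives the KKT block system:
  [ Q   A^T ] [ x     ]   [-c ]
  [ A    0  ] [ lambda ] = [ b ]

Solving the linear system:
  x*      = (1.8118, -2.4588, -1.5783)
  lambda* = (3.9937)
  f(x*)   = 13.7729

x* = (1.8118, -2.4588, -1.5783), lambda* = (3.9937)


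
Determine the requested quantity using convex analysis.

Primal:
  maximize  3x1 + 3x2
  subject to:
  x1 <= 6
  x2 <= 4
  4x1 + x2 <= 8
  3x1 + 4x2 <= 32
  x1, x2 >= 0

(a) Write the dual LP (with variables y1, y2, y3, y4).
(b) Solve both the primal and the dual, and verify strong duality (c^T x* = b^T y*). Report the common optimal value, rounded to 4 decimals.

The standard primal-dual pair for 'max c^T x s.t. A x <= b, x >= 0' is:
  Dual:  min b^T y  s.t.  A^T y >= c,  y >= 0.

So the dual LP is:
  minimize  6y1 + 4y2 + 8y3 + 32y4
  subject to:
    y1 + 4y3 + 3y4 >= 3
    y2 + y3 + 4y4 >= 3
    y1, y2, y3, y4 >= 0

Solving the primal: x* = (1, 4).
  primal value c^T x* = 15.
Solving the dual: y* = (0, 2.25, 0.75, 0).
  dual value b^T y* = 15.
Strong duality: c^T x* = b^T y*. Confirmed.

15


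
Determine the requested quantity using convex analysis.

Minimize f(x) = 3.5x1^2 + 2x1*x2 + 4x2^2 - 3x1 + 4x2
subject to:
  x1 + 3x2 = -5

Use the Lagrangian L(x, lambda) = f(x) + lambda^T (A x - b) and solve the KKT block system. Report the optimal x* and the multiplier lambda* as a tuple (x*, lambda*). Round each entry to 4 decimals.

Form the Lagrangian:
  L(x, lambda) = (1/2) x^T Q x + c^T x + lambda^T (A x - b)
Stationarity (grad_x L = 0): Q x + c + A^T lambda = 0.
Primal feasibility: A x = b.

This gives the KKT block system:
  [ Q   A^T ] [ x     ]   [-c ]
  [ A    0  ] [ lambda ] = [ b ]

Solving the linear system:
  x*      = (0.4915, -1.8305)
  lambda* = (3.2203)
  f(x*)   = 3.6525

x* = (0.4915, -1.8305), lambda* = (3.2203)


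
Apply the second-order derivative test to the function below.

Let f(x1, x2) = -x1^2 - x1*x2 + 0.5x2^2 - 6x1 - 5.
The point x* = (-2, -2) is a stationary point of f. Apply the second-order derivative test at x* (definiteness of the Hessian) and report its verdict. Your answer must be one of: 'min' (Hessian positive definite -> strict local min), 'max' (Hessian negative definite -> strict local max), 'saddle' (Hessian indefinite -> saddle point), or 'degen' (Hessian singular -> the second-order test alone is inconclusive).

Compute the Hessian H = grad^2 f:
  H = [[-2, -1], [-1, 1]]
Verify stationarity: grad f(x*) = H x* + g = (0, 0).
Eigenvalues of H: -2.3028, 1.3028.
Eigenvalues have mixed signs, so H is indefinite -> x* is a saddle point.

saddle


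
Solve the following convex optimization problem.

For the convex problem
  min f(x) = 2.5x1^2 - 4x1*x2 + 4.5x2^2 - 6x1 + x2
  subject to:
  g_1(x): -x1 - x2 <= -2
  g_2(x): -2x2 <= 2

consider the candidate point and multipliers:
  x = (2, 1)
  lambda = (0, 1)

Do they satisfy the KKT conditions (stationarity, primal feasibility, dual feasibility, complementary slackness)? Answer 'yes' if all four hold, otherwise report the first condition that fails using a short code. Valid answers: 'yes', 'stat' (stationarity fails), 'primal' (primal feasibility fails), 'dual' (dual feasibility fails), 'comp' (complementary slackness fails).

Gradient of f: grad f(x) = Q x + c = (0, 2)
Constraint values g_i(x) = a_i^T x - b_i:
  g_1((2, 1)) = -1
  g_2((2, 1)) = -4
Stationarity residual: grad f(x) + sum_i lambda_i a_i = (0, 0)
  -> stationarity OK
Primal feasibility (all g_i <= 0): OK
Dual feasibility (all lambda_i >= 0): OK
Complementary slackness (lambda_i * g_i(x) = 0 for all i): FAILS

Verdict: the first failing condition is complementary_slackness -> comp.

comp


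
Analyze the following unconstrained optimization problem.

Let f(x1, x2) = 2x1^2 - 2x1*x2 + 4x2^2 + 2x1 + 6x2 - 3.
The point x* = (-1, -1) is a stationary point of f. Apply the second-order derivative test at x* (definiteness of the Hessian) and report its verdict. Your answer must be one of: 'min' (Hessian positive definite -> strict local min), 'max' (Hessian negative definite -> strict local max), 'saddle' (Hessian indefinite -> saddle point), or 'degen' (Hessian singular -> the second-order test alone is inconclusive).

Compute the Hessian H = grad^2 f:
  H = [[4, -2], [-2, 8]]
Verify stationarity: grad f(x*) = H x* + g = (0, 0).
Eigenvalues of H: 3.1716, 8.8284.
Both eigenvalues > 0, so H is positive definite -> x* is a strict local min.

min


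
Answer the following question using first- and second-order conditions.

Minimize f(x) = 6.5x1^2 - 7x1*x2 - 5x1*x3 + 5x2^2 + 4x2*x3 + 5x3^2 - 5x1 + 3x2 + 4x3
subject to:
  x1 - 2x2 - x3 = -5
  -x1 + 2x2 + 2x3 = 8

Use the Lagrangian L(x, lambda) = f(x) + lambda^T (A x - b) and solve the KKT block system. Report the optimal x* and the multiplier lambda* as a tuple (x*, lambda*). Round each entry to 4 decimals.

Form the Lagrangian:
  L(x, lambda) = (1/2) x^T Q x + c^T x + lambda^T (A x - b)
Stationarity (grad_x L = 0): Q x + c + A^T lambda = 0.
Primal feasibility: A x = b.

This gives the KKT block system:
  [ Q   A^T ] [ x     ]   [-c ]
  [ A    0  ] [ lambda ] = [ b ]

Solving the linear system:
  x*      = (1.7059, 1.8529, 3)
  lambda* = (-11.2941, -22.0882)
  f(x*)   = 64.6324

x* = (1.7059, 1.8529, 3), lambda* = (-11.2941, -22.0882)


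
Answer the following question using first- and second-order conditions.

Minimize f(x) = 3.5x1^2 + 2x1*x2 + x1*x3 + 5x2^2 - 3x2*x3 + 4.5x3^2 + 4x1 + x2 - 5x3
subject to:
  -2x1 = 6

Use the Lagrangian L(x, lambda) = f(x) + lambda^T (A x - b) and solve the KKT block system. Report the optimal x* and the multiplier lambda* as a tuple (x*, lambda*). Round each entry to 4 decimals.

Form the Lagrangian:
  L(x, lambda) = (1/2) x^T Q x + c^T x + lambda^T (A x - b)
Stationarity (grad_x L = 0): Q x + c + A^T lambda = 0.
Primal feasibility: A x = b.

This gives the KKT block system:
  [ Q   A^T ] [ x     ]   [-c ]
  [ A    0  ] [ lambda ] = [ b ]

Solving the linear system:
  x*      = (-3, 0.8519, 1.1728)
  lambda* = (-7.0617)
  f(x*)   = 12.679

x* = (-3, 0.8519, 1.1728), lambda* = (-7.0617)


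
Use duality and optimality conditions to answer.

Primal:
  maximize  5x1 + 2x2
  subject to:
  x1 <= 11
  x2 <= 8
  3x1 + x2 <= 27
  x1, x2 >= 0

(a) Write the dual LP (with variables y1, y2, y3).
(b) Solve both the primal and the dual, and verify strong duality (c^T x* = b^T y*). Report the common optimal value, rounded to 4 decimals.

The standard primal-dual pair for 'max c^T x s.t. A x <= b, x >= 0' is:
  Dual:  min b^T y  s.t.  A^T y >= c,  y >= 0.

So the dual LP is:
  minimize  11y1 + 8y2 + 27y3
  subject to:
    y1 + 3y3 >= 5
    y2 + y3 >= 2
    y1, y2, y3 >= 0

Solving the primal: x* = (6.3333, 8).
  primal value c^T x* = 47.6667.
Solving the dual: y* = (0, 0.3333, 1.6667).
  dual value b^T y* = 47.6667.
Strong duality: c^T x* = b^T y*. Confirmed.

47.6667


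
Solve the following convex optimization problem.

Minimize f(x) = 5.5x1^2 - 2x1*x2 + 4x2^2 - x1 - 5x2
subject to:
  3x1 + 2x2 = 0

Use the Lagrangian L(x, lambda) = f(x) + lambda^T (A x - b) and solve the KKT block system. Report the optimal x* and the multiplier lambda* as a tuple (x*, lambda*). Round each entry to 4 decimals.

Form the Lagrangian:
  L(x, lambda) = (1/2) x^T Q x + c^T x + lambda^T (A x - b)
Stationarity (grad_x L = 0): Q x + c + A^T lambda = 0.
Primal feasibility: A x = b.

This gives the KKT block system:
  [ Q   A^T ] [ x     ]   [-c ]
  [ A    0  ] [ lambda ] = [ b ]

Solving the linear system:
  x*      = (-0.1857, 0.2786)
  lambda* = (1.2)
  f(x*)   = -0.6036

x* = (-0.1857, 0.2786), lambda* = (1.2)


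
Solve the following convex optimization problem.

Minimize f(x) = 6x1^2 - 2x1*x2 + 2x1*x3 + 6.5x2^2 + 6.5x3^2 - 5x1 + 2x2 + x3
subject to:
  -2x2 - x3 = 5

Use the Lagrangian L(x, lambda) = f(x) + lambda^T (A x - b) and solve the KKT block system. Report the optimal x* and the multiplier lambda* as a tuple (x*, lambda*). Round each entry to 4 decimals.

Form the Lagrangian:
  L(x, lambda) = (1/2) x^T Q x + c^T x + lambda^T (A x - b)
Stationarity (grad_x L = 0): Q x + c + A^T lambda = 0.
Primal feasibility: A x = b.

This gives the KKT block system:
  [ Q   A^T ] [ x     ]   [-c ]
  [ A    0  ] [ lambda ] = [ b ]

Solving the linear system:
  x*      = (0.2621, -1.9758, -1.0484)
  lambda* = (-12.1048)
  f(x*)   = 27.1069

x* = (0.2621, -1.9758, -1.0484), lambda* = (-12.1048)


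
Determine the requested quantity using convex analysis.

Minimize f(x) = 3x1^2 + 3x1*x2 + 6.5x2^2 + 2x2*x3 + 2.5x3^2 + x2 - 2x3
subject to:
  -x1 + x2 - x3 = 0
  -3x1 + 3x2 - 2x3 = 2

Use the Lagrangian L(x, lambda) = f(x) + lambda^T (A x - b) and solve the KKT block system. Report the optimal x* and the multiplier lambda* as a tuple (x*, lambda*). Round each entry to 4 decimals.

Form the Lagrangian:
  L(x, lambda) = (1/2) x^T Q x + c^T x + lambda^T (A x - b)
Stationarity (grad_x L = 0): Q x + c + A^T lambda = 0.
Primal feasibility: A x = b.

This gives the KKT block system:
  [ Q   A^T ] [ x     ]   [-c ]
  [ A    0  ] [ lambda ] = [ b ]

Solving the linear system:
  x*      = (-1.48, 0.52, 2)
  lambda* = (41.76, -16.36)
  f(x*)   = 14.62

x* = (-1.48, 0.52, 2), lambda* = (41.76, -16.36)


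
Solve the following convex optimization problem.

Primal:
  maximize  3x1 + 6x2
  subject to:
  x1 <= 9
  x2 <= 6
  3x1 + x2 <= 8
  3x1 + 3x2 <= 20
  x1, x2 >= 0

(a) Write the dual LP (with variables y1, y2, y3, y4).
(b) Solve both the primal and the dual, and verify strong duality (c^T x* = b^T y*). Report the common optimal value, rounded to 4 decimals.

The standard primal-dual pair for 'max c^T x s.t. A x <= b, x >= 0' is:
  Dual:  min b^T y  s.t.  A^T y >= c,  y >= 0.

So the dual LP is:
  minimize  9y1 + 6y2 + 8y3 + 20y4
  subject to:
    y1 + 3y3 + 3y4 >= 3
    y2 + y3 + 3y4 >= 6
    y1, y2, y3, y4 >= 0

Solving the primal: x* = (0.6667, 6).
  primal value c^T x* = 38.
Solving the dual: y* = (0, 5, 1, 0).
  dual value b^T y* = 38.
Strong duality: c^T x* = b^T y*. Confirmed.

38


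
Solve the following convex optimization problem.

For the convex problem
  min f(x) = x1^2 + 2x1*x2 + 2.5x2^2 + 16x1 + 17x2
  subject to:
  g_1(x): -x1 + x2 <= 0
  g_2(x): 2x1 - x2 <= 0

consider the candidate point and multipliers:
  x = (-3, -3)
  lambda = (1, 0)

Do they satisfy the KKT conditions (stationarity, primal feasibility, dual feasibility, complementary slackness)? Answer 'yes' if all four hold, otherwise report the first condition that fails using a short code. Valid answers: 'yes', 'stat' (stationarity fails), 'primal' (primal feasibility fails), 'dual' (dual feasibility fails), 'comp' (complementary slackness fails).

Gradient of f: grad f(x) = Q x + c = (4, -4)
Constraint values g_i(x) = a_i^T x - b_i:
  g_1((-3, -3)) = 0
  g_2((-3, -3)) = -3
Stationarity residual: grad f(x) + sum_i lambda_i a_i = (3, -3)
  -> stationarity FAILS
Primal feasibility (all g_i <= 0): OK
Dual feasibility (all lambda_i >= 0): OK
Complementary slackness (lambda_i * g_i(x) = 0 for all i): OK

Verdict: the first failing condition is stationarity -> stat.

stat


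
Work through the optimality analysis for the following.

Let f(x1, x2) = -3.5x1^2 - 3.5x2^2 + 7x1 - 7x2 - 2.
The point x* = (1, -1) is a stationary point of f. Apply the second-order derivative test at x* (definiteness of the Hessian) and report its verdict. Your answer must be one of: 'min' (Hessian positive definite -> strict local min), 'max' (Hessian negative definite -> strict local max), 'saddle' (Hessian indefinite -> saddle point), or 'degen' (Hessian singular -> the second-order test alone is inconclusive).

Compute the Hessian H = grad^2 f:
  H = [[-7, 0], [0, -7]]
Verify stationarity: grad f(x*) = H x* + g = (0, 0).
Eigenvalues of H: -7, -7.
Both eigenvalues < 0, so H is negative definite -> x* is a strict local max.

max


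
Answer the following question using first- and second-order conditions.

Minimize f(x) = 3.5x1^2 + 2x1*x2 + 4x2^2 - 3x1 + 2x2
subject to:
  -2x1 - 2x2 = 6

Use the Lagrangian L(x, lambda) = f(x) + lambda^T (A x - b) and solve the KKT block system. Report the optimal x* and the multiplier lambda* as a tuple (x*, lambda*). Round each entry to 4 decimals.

Form the Lagrangian:
  L(x, lambda) = (1/2) x^T Q x + c^T x + lambda^T (A x - b)
Stationarity (grad_x L = 0): Q x + c + A^T lambda = 0.
Primal feasibility: A x = b.

This gives the KKT block system:
  [ Q   A^T ] [ x     ]   [-c ]
  [ A    0  ] [ lambda ] = [ b ]

Solving the linear system:
  x*      = (-1.1818, -1.8182)
  lambda* = (-7.4545)
  f(x*)   = 22.3182

x* = (-1.1818, -1.8182), lambda* = (-7.4545)


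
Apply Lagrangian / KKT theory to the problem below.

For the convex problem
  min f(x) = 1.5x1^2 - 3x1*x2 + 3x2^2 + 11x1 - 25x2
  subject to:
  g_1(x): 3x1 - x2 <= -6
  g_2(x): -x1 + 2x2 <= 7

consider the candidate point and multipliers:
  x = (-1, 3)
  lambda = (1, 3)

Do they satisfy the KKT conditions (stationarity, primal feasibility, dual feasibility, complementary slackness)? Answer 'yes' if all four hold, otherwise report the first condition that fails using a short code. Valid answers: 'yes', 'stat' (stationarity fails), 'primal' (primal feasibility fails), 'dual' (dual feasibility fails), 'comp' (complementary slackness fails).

Gradient of f: grad f(x) = Q x + c = (-1, -4)
Constraint values g_i(x) = a_i^T x - b_i:
  g_1((-1, 3)) = 0
  g_2((-1, 3)) = 0
Stationarity residual: grad f(x) + sum_i lambda_i a_i = (-1, 1)
  -> stationarity FAILS
Primal feasibility (all g_i <= 0): OK
Dual feasibility (all lambda_i >= 0): OK
Complementary slackness (lambda_i * g_i(x) = 0 for all i): OK

Verdict: the first failing condition is stationarity -> stat.

stat


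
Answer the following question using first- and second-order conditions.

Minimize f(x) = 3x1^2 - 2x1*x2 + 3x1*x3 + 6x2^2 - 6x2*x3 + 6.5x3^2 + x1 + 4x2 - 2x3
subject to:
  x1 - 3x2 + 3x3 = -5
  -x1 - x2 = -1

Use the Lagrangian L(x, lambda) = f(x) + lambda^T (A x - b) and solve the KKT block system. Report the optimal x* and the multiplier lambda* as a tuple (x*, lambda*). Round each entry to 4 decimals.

Form the Lagrangian:
  L(x, lambda) = (1/2) x^T Q x + c^T x + lambda^T (A x - b)
Stationarity (grad_x L = 0): Q x + c + A^T lambda = 0.
Primal feasibility: A x = b.

This gives the KKT block system:
  [ Q   A^T ] [ x     ]   [-c ]
  [ A    0  ] [ lambda ] = [ b ]

Solving the linear system:
  x*      = (0.0368, 0.9632, -0.7158)
  lambda* = (5.6579, 2.8053)
  f(x*)   = 18.2079

x* = (0.0368, 0.9632, -0.7158), lambda* = (5.6579, 2.8053)


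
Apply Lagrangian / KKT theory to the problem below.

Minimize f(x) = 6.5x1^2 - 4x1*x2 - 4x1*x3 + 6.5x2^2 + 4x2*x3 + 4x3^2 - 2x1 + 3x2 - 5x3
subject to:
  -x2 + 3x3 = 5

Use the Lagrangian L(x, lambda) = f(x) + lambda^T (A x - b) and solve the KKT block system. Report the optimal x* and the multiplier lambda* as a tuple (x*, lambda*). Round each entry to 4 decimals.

Form the Lagrangian:
  L(x, lambda) = (1/2) x^T Q x + c^T x + lambda^T (A x - b)
Stationarity (grad_x L = 0): Q x + c + A^T lambda = 0.
Primal feasibility: A x = b.

This gives the KKT block system:
  [ Q   A^T ] [ x     ]   [-c ]
  [ A    0  ] [ lambda ] = [ b ]

Solving the linear system:
  x*      = (0.4128, -0.6187, 1.4604)
  lambda* = (-0.8525)
  f(x*)   = -2.8608

x* = (0.4128, -0.6187, 1.4604), lambda* = (-0.8525)


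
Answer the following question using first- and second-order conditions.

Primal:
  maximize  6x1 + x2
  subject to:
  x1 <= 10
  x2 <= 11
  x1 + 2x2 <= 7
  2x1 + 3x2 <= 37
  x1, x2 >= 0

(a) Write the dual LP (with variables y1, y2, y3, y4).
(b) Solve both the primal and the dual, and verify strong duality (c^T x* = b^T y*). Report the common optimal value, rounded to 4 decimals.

The standard primal-dual pair for 'max c^T x s.t. A x <= b, x >= 0' is:
  Dual:  min b^T y  s.t.  A^T y >= c,  y >= 0.

So the dual LP is:
  minimize  10y1 + 11y2 + 7y3 + 37y4
  subject to:
    y1 + y3 + 2y4 >= 6
    y2 + 2y3 + 3y4 >= 1
    y1, y2, y3, y4 >= 0

Solving the primal: x* = (7, 0).
  primal value c^T x* = 42.
Solving the dual: y* = (0, 0, 6, 0).
  dual value b^T y* = 42.
Strong duality: c^T x* = b^T y*. Confirmed.

42


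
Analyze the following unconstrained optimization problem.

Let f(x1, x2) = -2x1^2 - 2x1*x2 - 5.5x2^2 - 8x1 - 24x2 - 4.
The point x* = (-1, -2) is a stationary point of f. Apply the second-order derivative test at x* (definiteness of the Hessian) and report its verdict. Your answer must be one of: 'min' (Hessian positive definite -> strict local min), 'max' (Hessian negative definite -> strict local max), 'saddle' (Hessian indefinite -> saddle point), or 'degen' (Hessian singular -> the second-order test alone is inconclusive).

Compute the Hessian H = grad^2 f:
  H = [[-4, -2], [-2, -11]]
Verify stationarity: grad f(x*) = H x* + g = (0, 0).
Eigenvalues of H: -11.5311, -3.4689.
Both eigenvalues < 0, so H is negative definite -> x* is a strict local max.

max


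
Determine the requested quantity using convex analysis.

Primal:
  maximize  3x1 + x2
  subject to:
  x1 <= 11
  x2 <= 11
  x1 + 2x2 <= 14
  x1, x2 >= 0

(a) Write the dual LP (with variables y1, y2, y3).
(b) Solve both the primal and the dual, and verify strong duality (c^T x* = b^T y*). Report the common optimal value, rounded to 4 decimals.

The standard primal-dual pair for 'max c^T x s.t. A x <= b, x >= 0' is:
  Dual:  min b^T y  s.t.  A^T y >= c,  y >= 0.

So the dual LP is:
  minimize  11y1 + 11y2 + 14y3
  subject to:
    y1 + y3 >= 3
    y2 + 2y3 >= 1
    y1, y2, y3 >= 0

Solving the primal: x* = (11, 1.5).
  primal value c^T x* = 34.5.
Solving the dual: y* = (2.5, 0, 0.5).
  dual value b^T y* = 34.5.
Strong duality: c^T x* = b^T y*. Confirmed.

34.5


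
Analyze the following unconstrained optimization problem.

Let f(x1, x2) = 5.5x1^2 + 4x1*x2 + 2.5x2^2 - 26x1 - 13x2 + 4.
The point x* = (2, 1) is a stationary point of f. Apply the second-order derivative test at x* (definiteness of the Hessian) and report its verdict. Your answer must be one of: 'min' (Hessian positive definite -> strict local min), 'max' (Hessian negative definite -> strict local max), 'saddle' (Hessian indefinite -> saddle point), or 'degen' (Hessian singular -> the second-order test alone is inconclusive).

Compute the Hessian H = grad^2 f:
  H = [[11, 4], [4, 5]]
Verify stationarity: grad f(x*) = H x* + g = (0, 0).
Eigenvalues of H: 3, 13.
Both eigenvalues > 0, so H is positive definite -> x* is a strict local min.

min


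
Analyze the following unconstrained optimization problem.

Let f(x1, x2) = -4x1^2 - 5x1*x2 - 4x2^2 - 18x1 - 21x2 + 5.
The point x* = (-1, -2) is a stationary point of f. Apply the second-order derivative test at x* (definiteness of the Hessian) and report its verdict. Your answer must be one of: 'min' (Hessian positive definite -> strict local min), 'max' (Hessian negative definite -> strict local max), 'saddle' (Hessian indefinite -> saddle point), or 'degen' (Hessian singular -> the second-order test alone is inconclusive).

Compute the Hessian H = grad^2 f:
  H = [[-8, -5], [-5, -8]]
Verify stationarity: grad f(x*) = H x* + g = (0, 0).
Eigenvalues of H: -13, -3.
Both eigenvalues < 0, so H is negative definite -> x* is a strict local max.

max


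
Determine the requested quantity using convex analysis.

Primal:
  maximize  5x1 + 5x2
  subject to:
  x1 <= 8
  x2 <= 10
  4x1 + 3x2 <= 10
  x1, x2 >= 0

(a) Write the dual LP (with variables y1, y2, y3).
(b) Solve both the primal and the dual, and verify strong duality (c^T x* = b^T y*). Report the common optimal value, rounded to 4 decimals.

The standard primal-dual pair for 'max c^T x s.t. A x <= b, x >= 0' is:
  Dual:  min b^T y  s.t.  A^T y >= c,  y >= 0.

So the dual LP is:
  minimize  8y1 + 10y2 + 10y3
  subject to:
    y1 + 4y3 >= 5
    y2 + 3y3 >= 5
    y1, y2, y3 >= 0

Solving the primal: x* = (0, 3.3333).
  primal value c^T x* = 16.6667.
Solving the dual: y* = (0, 0, 1.6667).
  dual value b^T y* = 16.6667.
Strong duality: c^T x* = b^T y*. Confirmed.

16.6667


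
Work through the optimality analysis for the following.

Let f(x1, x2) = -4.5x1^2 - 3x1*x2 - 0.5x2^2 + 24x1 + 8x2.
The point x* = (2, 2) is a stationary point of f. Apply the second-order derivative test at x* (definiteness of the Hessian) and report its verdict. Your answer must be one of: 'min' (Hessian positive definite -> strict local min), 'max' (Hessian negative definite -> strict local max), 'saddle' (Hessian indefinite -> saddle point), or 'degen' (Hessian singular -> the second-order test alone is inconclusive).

Compute the Hessian H = grad^2 f:
  H = [[-9, -3], [-3, -1]]
Verify stationarity: grad f(x*) = H x* + g = (0, 0).
Eigenvalues of H: -10, 0.
H has a zero eigenvalue (singular; negative semidefinite but not definite), so H is neither positive definite, negative definite, nor indefinite. The second-order test alone is inconclusive -> degen.
(Indeed, f is constant along the null direction of H through x*, so x* is not a strict local extremum.)

degen


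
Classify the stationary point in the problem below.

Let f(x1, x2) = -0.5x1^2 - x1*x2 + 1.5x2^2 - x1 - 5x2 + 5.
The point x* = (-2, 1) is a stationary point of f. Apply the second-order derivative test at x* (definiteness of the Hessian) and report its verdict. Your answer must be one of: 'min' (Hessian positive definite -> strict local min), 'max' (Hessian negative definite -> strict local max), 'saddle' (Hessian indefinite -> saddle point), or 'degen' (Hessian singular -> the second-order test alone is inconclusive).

Compute the Hessian H = grad^2 f:
  H = [[-1, -1], [-1, 3]]
Verify stationarity: grad f(x*) = H x* + g = (0, 0).
Eigenvalues of H: -1.2361, 3.2361.
Eigenvalues have mixed signs, so H is indefinite -> x* is a saddle point.

saddle


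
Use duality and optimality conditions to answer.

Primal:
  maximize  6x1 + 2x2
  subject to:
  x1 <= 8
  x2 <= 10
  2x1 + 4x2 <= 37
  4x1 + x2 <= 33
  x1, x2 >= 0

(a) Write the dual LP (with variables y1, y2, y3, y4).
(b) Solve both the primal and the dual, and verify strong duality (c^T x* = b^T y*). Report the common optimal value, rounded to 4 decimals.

The standard primal-dual pair for 'max c^T x s.t. A x <= b, x >= 0' is:
  Dual:  min b^T y  s.t.  A^T y >= c,  y >= 0.

So the dual LP is:
  minimize  8y1 + 10y2 + 37y3 + 33y4
  subject to:
    y1 + 2y3 + 4y4 >= 6
    y2 + 4y3 + y4 >= 2
    y1, y2, y3, y4 >= 0

Solving the primal: x* = (6.7857, 5.8571).
  primal value c^T x* = 52.4286.
Solving the dual: y* = (0, 0, 0.1429, 1.4286).
  dual value b^T y* = 52.4286.
Strong duality: c^T x* = b^T y*. Confirmed.

52.4286


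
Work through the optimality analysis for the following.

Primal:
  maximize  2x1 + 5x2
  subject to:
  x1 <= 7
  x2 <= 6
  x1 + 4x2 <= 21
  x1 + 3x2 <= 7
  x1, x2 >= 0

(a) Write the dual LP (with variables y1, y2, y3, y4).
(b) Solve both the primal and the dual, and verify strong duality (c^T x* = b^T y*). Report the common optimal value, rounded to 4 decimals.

The standard primal-dual pair for 'max c^T x s.t. A x <= b, x >= 0' is:
  Dual:  min b^T y  s.t.  A^T y >= c,  y >= 0.

So the dual LP is:
  minimize  7y1 + 6y2 + 21y3 + 7y4
  subject to:
    y1 + y3 + y4 >= 2
    y2 + 4y3 + 3y4 >= 5
    y1, y2, y3, y4 >= 0

Solving the primal: x* = (7, 0).
  primal value c^T x* = 14.
Solving the dual: y* = (0.3333, 0, 0, 1.6667).
  dual value b^T y* = 14.
Strong duality: c^T x* = b^T y*. Confirmed.

14


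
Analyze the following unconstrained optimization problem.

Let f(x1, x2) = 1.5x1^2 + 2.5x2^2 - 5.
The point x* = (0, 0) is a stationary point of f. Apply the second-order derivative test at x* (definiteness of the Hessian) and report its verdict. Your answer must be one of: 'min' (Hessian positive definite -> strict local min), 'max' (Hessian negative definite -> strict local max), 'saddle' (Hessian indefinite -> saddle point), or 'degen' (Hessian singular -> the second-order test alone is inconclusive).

Compute the Hessian H = grad^2 f:
  H = [[3, 0], [0, 5]]
Verify stationarity: grad f(x*) = H x* + g = (0, 0).
Eigenvalues of H: 3, 5.
Both eigenvalues > 0, so H is positive definite -> x* is a strict local min.

min


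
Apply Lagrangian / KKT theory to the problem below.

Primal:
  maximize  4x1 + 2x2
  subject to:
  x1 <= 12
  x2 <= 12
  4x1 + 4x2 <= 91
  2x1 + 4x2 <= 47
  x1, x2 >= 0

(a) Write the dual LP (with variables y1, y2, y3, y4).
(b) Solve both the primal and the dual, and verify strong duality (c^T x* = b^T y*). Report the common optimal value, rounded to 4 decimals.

The standard primal-dual pair for 'max c^T x s.t. A x <= b, x >= 0' is:
  Dual:  min b^T y  s.t.  A^T y >= c,  y >= 0.

So the dual LP is:
  minimize  12y1 + 12y2 + 91y3 + 47y4
  subject to:
    y1 + 4y3 + 2y4 >= 4
    y2 + 4y3 + 4y4 >= 2
    y1, y2, y3, y4 >= 0

Solving the primal: x* = (12, 5.75).
  primal value c^T x* = 59.5.
Solving the dual: y* = (3, 0, 0, 0.5).
  dual value b^T y* = 59.5.
Strong duality: c^T x* = b^T y*. Confirmed.

59.5


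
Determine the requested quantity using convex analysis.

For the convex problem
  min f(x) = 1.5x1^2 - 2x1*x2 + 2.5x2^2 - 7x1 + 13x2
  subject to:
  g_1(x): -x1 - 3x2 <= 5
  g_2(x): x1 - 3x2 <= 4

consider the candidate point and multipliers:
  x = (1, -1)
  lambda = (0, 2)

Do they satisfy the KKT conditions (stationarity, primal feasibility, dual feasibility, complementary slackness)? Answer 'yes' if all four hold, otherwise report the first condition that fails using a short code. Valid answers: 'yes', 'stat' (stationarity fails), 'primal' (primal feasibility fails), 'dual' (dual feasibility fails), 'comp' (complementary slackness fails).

Gradient of f: grad f(x) = Q x + c = (-2, 6)
Constraint values g_i(x) = a_i^T x - b_i:
  g_1((1, -1)) = -3
  g_2((1, -1)) = 0
Stationarity residual: grad f(x) + sum_i lambda_i a_i = (0, 0)
  -> stationarity OK
Primal feasibility (all g_i <= 0): OK
Dual feasibility (all lambda_i >= 0): OK
Complementary slackness (lambda_i * g_i(x) = 0 for all i): OK

Verdict: yes, KKT holds.

yes


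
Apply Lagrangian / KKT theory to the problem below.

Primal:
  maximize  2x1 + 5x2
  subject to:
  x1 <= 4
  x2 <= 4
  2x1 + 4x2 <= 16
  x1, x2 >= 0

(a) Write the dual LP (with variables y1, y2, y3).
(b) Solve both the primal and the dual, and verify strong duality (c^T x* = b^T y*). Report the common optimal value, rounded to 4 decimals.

The standard primal-dual pair for 'max c^T x s.t. A x <= b, x >= 0' is:
  Dual:  min b^T y  s.t.  A^T y >= c,  y >= 0.

So the dual LP is:
  minimize  4y1 + 4y2 + 16y3
  subject to:
    y1 + 2y3 >= 2
    y2 + 4y3 >= 5
    y1, y2, y3 >= 0

Solving the primal: x* = (0, 4).
  primal value c^T x* = 20.
Solving the dual: y* = (0, 0, 1.25).
  dual value b^T y* = 20.
Strong duality: c^T x* = b^T y*. Confirmed.

20


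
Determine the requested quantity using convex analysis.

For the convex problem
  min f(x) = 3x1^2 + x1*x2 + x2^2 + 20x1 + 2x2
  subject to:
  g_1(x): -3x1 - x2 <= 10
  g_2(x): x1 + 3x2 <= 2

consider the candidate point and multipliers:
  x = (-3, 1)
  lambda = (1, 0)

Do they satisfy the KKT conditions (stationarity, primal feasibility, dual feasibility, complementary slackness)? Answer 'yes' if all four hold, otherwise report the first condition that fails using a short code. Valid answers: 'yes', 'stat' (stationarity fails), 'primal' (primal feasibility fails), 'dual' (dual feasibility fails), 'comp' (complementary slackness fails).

Gradient of f: grad f(x) = Q x + c = (3, 1)
Constraint values g_i(x) = a_i^T x - b_i:
  g_1((-3, 1)) = -2
  g_2((-3, 1)) = -2
Stationarity residual: grad f(x) + sum_i lambda_i a_i = (0, 0)
  -> stationarity OK
Primal feasibility (all g_i <= 0): OK
Dual feasibility (all lambda_i >= 0): OK
Complementary slackness (lambda_i * g_i(x) = 0 for all i): FAILS

Verdict: the first failing condition is complementary_slackness -> comp.

comp


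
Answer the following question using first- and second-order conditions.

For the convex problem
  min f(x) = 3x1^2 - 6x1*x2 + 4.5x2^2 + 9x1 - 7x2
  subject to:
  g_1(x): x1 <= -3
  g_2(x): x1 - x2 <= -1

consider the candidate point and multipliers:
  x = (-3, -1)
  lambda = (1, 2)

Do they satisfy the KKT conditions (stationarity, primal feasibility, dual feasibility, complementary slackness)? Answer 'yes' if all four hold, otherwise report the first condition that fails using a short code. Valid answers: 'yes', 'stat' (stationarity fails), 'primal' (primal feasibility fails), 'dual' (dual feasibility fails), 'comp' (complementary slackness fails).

Gradient of f: grad f(x) = Q x + c = (-3, 2)
Constraint values g_i(x) = a_i^T x - b_i:
  g_1((-3, -1)) = 0
  g_2((-3, -1)) = -1
Stationarity residual: grad f(x) + sum_i lambda_i a_i = (0, 0)
  -> stationarity OK
Primal feasibility (all g_i <= 0): OK
Dual feasibility (all lambda_i >= 0): OK
Complementary slackness (lambda_i * g_i(x) = 0 for all i): FAILS

Verdict: the first failing condition is complementary_slackness -> comp.

comp


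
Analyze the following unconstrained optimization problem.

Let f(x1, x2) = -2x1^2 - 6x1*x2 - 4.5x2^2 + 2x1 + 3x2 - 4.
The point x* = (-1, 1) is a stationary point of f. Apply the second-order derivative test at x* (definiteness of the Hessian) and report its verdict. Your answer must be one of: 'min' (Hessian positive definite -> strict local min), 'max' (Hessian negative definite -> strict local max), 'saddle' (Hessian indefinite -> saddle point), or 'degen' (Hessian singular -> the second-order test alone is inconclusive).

Compute the Hessian H = grad^2 f:
  H = [[-4, -6], [-6, -9]]
Verify stationarity: grad f(x*) = H x* + g = (0, 0).
Eigenvalues of H: -13, 0.
H has a zero eigenvalue (singular; negative semidefinite but not definite), so H is neither positive definite, negative definite, nor indefinite. The second-order test alone is inconclusive -> degen.
(Indeed, f is constant along the null direction of H through x*, so x* is not a strict local extremum.)

degen
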